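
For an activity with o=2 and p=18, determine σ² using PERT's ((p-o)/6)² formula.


σ² = ((p - o) / 6)² = (p - o)² / 36
= (18 - 2)² / 36
= 16² / 36
= 256 / 36
= 7.1111


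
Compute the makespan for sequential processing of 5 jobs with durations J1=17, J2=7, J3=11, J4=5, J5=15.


Sequential makespan: sum all processing times
= 17 + 7 + 11 + 5 + 15
= 55 time units


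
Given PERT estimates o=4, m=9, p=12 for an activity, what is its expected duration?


te = (o + 4m + p) / 6
= (4 + 4×9 + 12) / 6
= (4 + 36 + 12) / 6
= 52 / 6
= 8.67


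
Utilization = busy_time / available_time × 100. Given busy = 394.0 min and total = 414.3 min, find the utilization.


Utilization = busy / total × 100
= 394.0 / 414.3 × 100
= 95.1%


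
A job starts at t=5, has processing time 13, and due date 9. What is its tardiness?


Completion = start + processing = 5 + 13 = 18
Tardiness = max(0, C - d) = max(0, 18 - 9)
= max(0, 9)
= 9


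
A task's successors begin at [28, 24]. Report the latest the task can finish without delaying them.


LF = min of all successor start times
Successors start at: [28, 24]
LF = min(28, 24)
= 24


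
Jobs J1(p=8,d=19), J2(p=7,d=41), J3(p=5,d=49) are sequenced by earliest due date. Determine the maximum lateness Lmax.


EDD order: J1 → J2 → J3
Completion and lateness:
  J1: C=8, d=19, L=8-19=-11
  J2: C=15, d=41, L=15-41=-26
  J3: C=20, d=49, L=20-49=-29
Lmax = max(-11, -26, -29)
= -11


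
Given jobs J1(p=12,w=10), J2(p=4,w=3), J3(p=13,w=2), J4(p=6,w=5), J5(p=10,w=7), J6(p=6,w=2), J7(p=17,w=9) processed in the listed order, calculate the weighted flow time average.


Completion times:
  J1: C=12, w×C=10×12=120
  J2: C=16, w×C=3×16=48
  J3: C=29, w×C=2×29=58
  J4: C=35, w×C=5×35=175
  J5: C=45, w×C=7×45=315
  J6: C=51, w×C=2×51=102
  J7: C=68, w×C=9×68=612
Sum w×C = 1430
Sum w = 38
Weighted avg = 1430/38
= 37.63


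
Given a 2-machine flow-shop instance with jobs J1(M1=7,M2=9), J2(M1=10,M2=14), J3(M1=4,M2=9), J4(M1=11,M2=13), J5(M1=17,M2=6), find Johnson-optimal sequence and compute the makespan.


Johnson's rule:
Group 1 (M1≤M2, sort by M1): ['J3', 'J1', 'J2', 'J4']
Group 2 (M1>M2, sort desc M2): ['J5']
Sequence: J3 → J1 → J2 → J4 → J5
Makespan calculation:
  J3: M1 done=4, M2 done=13
  J1: M1 done=11, M2 done=22
  J2: M1 done=21, M2 done=36
  J4: M1 done=32, M2 done=49
  J5: M1 done=49, M2 done=55
= Sequence: J3 → J1 → J2 → J4 → J5, Makespan: 55


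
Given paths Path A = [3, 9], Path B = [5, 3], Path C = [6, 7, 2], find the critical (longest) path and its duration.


Path A: 3 + 9 = 12
Path B: 5 + 3 = 8
Path C: 6 + 7 + 2 = 15
Critical path = longest = max(12, 8, 15)
= 15 (Path C)


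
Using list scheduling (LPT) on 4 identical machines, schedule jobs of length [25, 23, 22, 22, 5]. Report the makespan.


Jobs (LPT sorted): [25, 23, 22, 22, 5]
Machines: 4
  J=25 → Machine 1 (load: 0+25=25)
  J=23 → Machine 2 (load: 0+23=23)
  J=22 → Machine 3 (load: 0+22=22)
  J=22 → Machine 4 (load: 0+22=22)
  J=5 → Machine 3 (load: 22+5=27)
Machine loads: [25, 23, 27, 22]
Makespan = max = 27 time units


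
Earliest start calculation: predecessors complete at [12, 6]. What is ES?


ES = max of all predecessor completion times
Predecessors: [12, 6]
ES = max(12, 6)
= 12


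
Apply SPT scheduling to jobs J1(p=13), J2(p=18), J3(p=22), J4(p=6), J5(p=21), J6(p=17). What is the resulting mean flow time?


SPT order: J4 → J1 → J6 → J2 → J5 → J3
Completion times:
  J4: C=6
  J1: C=19
  J6: C=36
  J2: C=54
  J5: C=75
  J3: C=97
Sum = 287, n = 6
Mean flow = 287/6
= 47.83


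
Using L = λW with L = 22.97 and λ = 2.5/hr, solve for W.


Little's law: L = λW → W = L / λ
= 22.97 / 2.5
= 9.19 hours


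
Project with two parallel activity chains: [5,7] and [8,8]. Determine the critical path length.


Path A: 5 + 7 = 12
Path B: 8 + 8 = 16
Critical path = longest = max(12, 16)
= 16 (Path B)


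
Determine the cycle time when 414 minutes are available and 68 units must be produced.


Cycle time = available time / demand
= 414 / 68
= 6.09 min/unit


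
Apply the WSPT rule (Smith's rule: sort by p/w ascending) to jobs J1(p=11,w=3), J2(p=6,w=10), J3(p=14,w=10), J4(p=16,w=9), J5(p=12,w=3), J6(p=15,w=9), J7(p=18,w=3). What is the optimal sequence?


WSPT (Smith's rule): sort by p/w ascending
  J2: p/w = 6/10 = 0.600
  J3: p/w = 14/10 = 1.400
  J6: p/w = 15/9 = 1.667
  J4: p/w = 16/9 = 1.778
  J1: p/w = 11/3 = 3.667
  J5: p/w = 12/3 = 4.000
  J7: p/w = 18/3 = 6.000
Order: J2 → J3 → J6 → J4 → J1 → J5 → J7


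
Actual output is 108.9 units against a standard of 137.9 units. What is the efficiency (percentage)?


Efficiency = (actual / standard) × 100
= (108.9 / 137.9) × 100
= 79.0%


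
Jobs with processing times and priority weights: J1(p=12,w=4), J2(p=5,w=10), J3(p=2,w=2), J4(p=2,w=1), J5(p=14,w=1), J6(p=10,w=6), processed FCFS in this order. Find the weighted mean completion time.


Completion times:
  J1: C=12, w×C=4×12=48
  J2: C=17, w×C=10×17=170
  J3: C=19, w×C=2×19=38
  J4: C=21, w×C=1×21=21
  J5: C=35, w×C=1×35=35
  J6: C=45, w×C=6×45=270
Sum w×C = 582
Sum w = 24
Weighted avg = 582/24
= 24.25


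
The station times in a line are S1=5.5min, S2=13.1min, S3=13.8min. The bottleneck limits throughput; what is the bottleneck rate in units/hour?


Bottleneck = longest station time
Station times: [5.5, 13.1, 13.8]
Max = 13.8 min
Rate = 60 / 13.8
= 4.35 units/hour (bottleneck: 13.8min)


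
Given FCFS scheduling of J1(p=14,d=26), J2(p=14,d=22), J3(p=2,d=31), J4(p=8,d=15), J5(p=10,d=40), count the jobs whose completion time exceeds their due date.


Completion vs due date:
  J1: C=14, d=26 → on time
  J2: C=28, d=22 → TARDY
  J3: C=30, d=31 → on time
  J4: C=38, d=15 → TARDY
  J5: C=48, d=40 → TARDY
Tardy jobs: J2, J4, J5
Count = 3


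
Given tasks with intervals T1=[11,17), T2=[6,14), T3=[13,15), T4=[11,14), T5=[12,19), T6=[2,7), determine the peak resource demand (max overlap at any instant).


Check each time point for overlaps:
  t=13: 5 tasks active (T1, T2, T3, T4, T5)
Max concurrent = 5


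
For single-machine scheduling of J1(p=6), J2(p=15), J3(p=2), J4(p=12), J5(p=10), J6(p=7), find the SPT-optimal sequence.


SPT: sort by shortest processing time
  J3: p=2
  J1: p=6
  J6: p=7
  J5: p=10
  J4: p=12
  J2: p=15
Order: J3 → J1 → J6 → J5 → J4 → J2


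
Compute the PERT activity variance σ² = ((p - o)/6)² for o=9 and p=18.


σ² = ((p - o) / 6)² = (p - o)² / 36
= (18 - 9)² / 36
= 9² / 36
= 81 / 36
= 2.2500


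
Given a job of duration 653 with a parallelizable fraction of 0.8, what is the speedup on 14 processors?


Amdahl's law: T_p = T × ((1-p) + p/N)
= 653 × ((1-0.8) + 0.8/14)
= 653 × (0.20 + 0.0571)
= 653 × 0.2571
= 167.91
Speedup = 653/167.91
= 3.89×


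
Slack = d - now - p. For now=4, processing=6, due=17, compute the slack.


Slack = due - current_time - processing
= 17 - 4 - 6
= 7


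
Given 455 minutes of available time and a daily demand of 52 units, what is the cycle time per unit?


Cycle time = available time / demand
= 455 / 52
= 8.75 min/unit


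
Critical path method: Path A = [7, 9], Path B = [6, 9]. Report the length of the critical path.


Path A: 7 + 9 = 16
Path B: 6 + 9 = 15
Critical path = longest = max(16, 15)
= 16 (Path A)


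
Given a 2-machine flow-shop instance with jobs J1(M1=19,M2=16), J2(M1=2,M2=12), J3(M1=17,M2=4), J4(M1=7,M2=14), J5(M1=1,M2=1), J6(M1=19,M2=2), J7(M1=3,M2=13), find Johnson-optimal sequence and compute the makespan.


Johnson's rule:
Group 1 (M1≤M2, sort by M1): ['J5', 'J2', 'J7', 'J4']
Group 2 (M1>M2, sort desc M2): ['J1', 'J3', 'J6']
Sequence: J5 → J2 → J7 → J4 → J1 → J3 → J6
Makespan calculation:
  J5: M1 done=1, M2 done=2
  J2: M1 done=3, M2 done=15
  J7: M1 done=6, M2 done=28
  J4: M1 done=13, M2 done=42
  J1: M1 done=32, M2 done=58
  J3: M1 done=49, M2 done=62
  J6: M1 done=68, M2 done=70
= Sequence: J5 → J2 → J7 → J4 → J1 → J3 → J6, Makespan: 70


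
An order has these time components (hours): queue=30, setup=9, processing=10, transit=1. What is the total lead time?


Lead time = queue + setup + processing + transit
= 30 + 9 + 10 + 1
= 50 hours


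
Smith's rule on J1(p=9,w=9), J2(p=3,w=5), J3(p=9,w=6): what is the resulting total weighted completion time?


WSPT order (by p/w): J2 → J1 → J3
  J2: C=3, w·C=5×3=15
  J1: C=12, w·C=9×12=108
  J3: C=21, w·C=6×21=126
Σ w·C = 249
= 249


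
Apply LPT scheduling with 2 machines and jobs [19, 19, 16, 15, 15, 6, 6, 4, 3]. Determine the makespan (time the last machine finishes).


Jobs (LPT sorted): [19, 19, 16, 15, 15, 6, 6, 4, 3]
Machines: 2
  J=19 → Machine 1 (load: 0+19=19)
  J=19 → Machine 2 (load: 0+19=19)
  J=16 → Machine 1 (load: 19+16=35)
  J=15 → Machine 2 (load: 19+15=34)
  J=15 → Machine 2 (load: 34+15=49)
  J=6 → Machine 1 (load: 35+6=41)
  J=6 → Machine 1 (load: 41+6=47)
  J=4 → Machine 1 (load: 47+4=51)
  J=3 → Machine 2 (load: 49+3=52)
Machine loads: [51, 52]
Makespan = max = 52 time units


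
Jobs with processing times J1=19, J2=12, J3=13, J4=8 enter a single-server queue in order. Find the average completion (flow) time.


Completion times:
  J1: completes at 19
  J2: completes at 31
  J3: completes at 44
  J4: completes at 52
Sum = 146
Average = 146/4
= 36.50


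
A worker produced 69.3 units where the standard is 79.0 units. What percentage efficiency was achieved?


Efficiency = (actual / standard) × 100
= (69.3 / 79.0) × 100
= 87.7%


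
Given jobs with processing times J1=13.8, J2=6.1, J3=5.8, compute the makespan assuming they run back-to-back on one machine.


Sequential makespan: sum all processing times
= 13.8 + 6.1 + 5.8
= 25.7 time units


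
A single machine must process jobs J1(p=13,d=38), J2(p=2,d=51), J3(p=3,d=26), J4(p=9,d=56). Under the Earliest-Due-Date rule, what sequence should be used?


EDD: sort by earliest due date
  J3: d=26, p=3
  J1: d=38, p=13
  J2: d=51, p=2
  J4: d=56, p=9
Order: J3 → J1 → J2 → J4


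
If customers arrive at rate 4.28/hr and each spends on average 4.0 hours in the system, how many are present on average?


Little's law: L = λ × W
= 4.28 × 4.0
= 17.12


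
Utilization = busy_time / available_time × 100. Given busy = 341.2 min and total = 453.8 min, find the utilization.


Utilization = busy / total × 100
= 341.2 / 453.8 × 100
= 75.2%


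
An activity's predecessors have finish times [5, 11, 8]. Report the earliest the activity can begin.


ES = max of all predecessor completion times
Predecessors: [5, 11, 8]
ES = max(5, 11, 8)
= 11


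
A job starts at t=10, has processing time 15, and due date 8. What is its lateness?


Completion = 10 + 15 = 25
Lateness = C - d = 25 - 8
= 17


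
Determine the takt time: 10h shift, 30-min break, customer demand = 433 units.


Available = 10×60 - 30 = 570 min
Takt time = 570 / 433
= 1.32 min/unit


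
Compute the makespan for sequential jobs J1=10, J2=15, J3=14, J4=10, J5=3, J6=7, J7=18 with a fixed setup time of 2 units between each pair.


Makespan = Σ processing + (n-1) × setup
= (10 + 15 + 14 + 10 + 3 + 7 + 18) + (7-1)×2
= 77 + 12
= 89 time units


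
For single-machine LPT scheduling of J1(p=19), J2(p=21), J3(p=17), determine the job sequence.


LPT: sort by longest processing time first
  J2: p=21
  J1: p=19
  J3: p=17
Order: J2 → J1 → J3


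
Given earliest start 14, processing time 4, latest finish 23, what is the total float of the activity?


EF = ES + duration = 14 + 4 = 18
LS = LF - duration = 23 - 4 = 19
Total Float = LF - EF = 23 - 18
(or LS - ES = 19 - 14)
= 5


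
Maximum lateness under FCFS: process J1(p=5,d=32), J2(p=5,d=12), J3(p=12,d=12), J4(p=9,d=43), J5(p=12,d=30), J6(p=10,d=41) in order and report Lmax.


Lateness per job (L = C - d):
  J1: C=5, d=32, L=-27
  J2: C=10, d=12, L=-2
  J3: C=22, d=12, L=10
  J4: C=31, d=43, L=-12
  J5: C=43, d=30, L=13
  J6: C=53, d=41, L=12
Lmax = max(-27, -2, 10, -12, 13, 12)
= 13


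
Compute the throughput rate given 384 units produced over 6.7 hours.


Throughput = units / time
= 384 / 6.7
= 57.3 units/hour


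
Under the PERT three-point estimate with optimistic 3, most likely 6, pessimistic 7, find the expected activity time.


te = (o + 4m + p) / 6
= (3 + 4×6 + 7) / 6
= (3 + 24 + 7) / 6
= 34 / 6
= 5.67


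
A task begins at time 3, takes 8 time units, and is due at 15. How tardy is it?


Completion = start + processing = 3 + 8 = 11
Tardiness = max(0, C - d) = max(0, 11 - 15)
= max(0, -4)
= 0


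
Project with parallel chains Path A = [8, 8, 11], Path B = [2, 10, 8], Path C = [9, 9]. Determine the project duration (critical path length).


Path A: 8 + 8 + 11 = 27
Path B: 2 + 10 + 8 = 20
Path C: 9 + 9 = 18
Critical path = longest = max(27, 20, 18)
= 27 (Path A)


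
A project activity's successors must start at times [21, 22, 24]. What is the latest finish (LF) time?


LF = min of all successor start times
Successors start at: [21, 22, 24]
LF = min(21, 22, 24)
= 21


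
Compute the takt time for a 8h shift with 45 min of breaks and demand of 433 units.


Available = 8×60 - 45 = 435 min
Takt time = 435 / 433
= 1.00 min/unit


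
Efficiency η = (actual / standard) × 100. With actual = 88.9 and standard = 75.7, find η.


Efficiency = (actual / standard) × 100
= (88.9 / 75.7) × 100
= 117.4%


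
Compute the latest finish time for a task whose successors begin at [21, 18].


LF = min of all successor start times
Successors start at: [21, 18]
LF = min(21, 18)
= 18


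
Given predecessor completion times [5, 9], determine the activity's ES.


ES = max of all predecessor completion times
Predecessors: [5, 9]
ES = max(5, 9)
= 9


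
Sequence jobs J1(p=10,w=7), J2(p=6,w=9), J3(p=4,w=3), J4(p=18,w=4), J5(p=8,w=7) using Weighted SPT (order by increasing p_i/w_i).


WSPT (Smith's rule): sort by p/w ascending
  J2: p/w = 6/9 = 0.667
  J5: p/w = 8/7 = 1.143
  J3: p/w = 4/3 = 1.333
  J1: p/w = 10/7 = 1.429
  J4: p/w = 18/4 = 4.500
Order: J2 → J5 → J3 → J1 → J4


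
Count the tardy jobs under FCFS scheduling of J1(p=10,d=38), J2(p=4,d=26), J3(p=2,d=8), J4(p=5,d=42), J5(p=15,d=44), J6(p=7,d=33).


Completion vs due date:
  J1: C=10, d=38 → on time
  J2: C=14, d=26 → on time
  J3: C=16, d=8 → TARDY
  J4: C=21, d=42 → on time
  J5: C=36, d=44 → on time
  J6: C=43, d=33 → TARDY
Tardy jobs: J3, J6
Count = 2


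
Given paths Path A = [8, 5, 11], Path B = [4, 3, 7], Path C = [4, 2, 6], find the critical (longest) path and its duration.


Path A: 8 + 5 + 11 = 24
Path B: 4 + 3 + 7 = 14
Path C: 4 + 2 + 6 = 12
Critical path = longest = max(24, 14, 12)
= 24 (Path A)


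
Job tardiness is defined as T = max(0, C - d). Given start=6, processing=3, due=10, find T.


Completion = start + processing = 6 + 3 = 9
Tardiness = max(0, C - d) = max(0, 9 - 10)
= max(0, -1)
= 0


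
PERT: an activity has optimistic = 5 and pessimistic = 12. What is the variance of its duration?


σ² = ((p - o) / 6)² = (p - o)² / 36
= (12 - 5)² / 36
= 7² / 36
= 49 / 36
= 1.3611


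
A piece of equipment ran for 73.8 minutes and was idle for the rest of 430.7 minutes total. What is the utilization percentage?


Utilization = busy / total × 100
= 73.8 / 430.7 × 100
= 17.1%


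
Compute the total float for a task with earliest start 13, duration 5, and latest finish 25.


EF = ES + duration = 13 + 5 = 18
LS = LF - duration = 25 - 5 = 20
Total Float = LF - EF = 25 - 18
(or LS - ES = 20 - 13)
= 7


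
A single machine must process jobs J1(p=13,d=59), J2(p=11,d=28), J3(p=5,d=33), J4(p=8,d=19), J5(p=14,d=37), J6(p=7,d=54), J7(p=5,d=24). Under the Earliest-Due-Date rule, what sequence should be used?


EDD: sort by earliest due date
  J4: d=19, p=8
  J7: d=24, p=5
  J2: d=28, p=11
  J3: d=33, p=5
  J5: d=37, p=14
  J6: d=54, p=7
  J1: d=59, p=13
Order: J4 → J7 → J2 → J3 → J5 → J6 → J1


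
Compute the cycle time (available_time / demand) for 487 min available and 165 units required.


Cycle time = available time / demand
= 487 / 165
= 2.95 min/unit


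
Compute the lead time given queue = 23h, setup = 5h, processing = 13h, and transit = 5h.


Lead time = queue + setup + processing + transit
= 23 + 5 + 13 + 5
= 46 hours


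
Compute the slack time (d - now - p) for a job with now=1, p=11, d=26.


Slack = due - current_time - processing
= 26 - 1 - 11
= 14


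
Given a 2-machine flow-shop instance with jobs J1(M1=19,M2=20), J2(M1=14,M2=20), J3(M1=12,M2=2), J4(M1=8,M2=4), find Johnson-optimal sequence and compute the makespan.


Johnson's rule:
Group 1 (M1≤M2, sort by M1): ['J2', 'J1']
Group 2 (M1>M2, sort desc M2): ['J4', 'J3']
Sequence: J2 → J1 → J4 → J3
Makespan calculation:
  J2: M1 done=14, M2 done=34
  J1: M1 done=33, M2 done=54
  J4: M1 done=41, M2 done=58
  J3: M1 done=53, M2 done=60
= Sequence: J2 → J1 → J4 → J3, Makespan: 60


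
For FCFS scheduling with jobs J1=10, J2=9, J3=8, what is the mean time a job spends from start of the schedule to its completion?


Completion times:
  J1: completes at 10
  J2: completes at 19
  J3: completes at 27
Sum = 56
Average = 56/3
= 18.67


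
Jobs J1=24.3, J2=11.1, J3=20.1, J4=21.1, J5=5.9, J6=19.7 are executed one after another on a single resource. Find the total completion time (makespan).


Sequential makespan: sum all processing times
= 24.3 + 11.1 + 20.1 + 21.1 + 5.9 + 19.7
= 102.2 time units


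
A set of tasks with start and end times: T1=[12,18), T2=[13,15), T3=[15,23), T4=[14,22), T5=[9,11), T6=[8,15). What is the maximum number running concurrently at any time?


Check each time point for overlaps:
  t=14: 4 tasks active (T1, T2, T4, T6)
Max concurrent = 4


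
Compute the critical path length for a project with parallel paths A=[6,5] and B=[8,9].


Path A: 6 + 5 = 11
Path B: 8 + 9 = 17
Critical path = longest = max(11, 17)
= 17 (Path B)


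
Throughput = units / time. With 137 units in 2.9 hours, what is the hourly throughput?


Throughput = units / time
= 137 / 2.9
= 47.2 units/hour


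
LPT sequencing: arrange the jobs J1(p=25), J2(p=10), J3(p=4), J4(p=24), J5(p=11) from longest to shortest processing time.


LPT: sort by longest processing time first
  J1: p=25
  J4: p=24
  J5: p=11
  J2: p=10
  J3: p=4
Order: J1 → J4 → J5 → J2 → J3


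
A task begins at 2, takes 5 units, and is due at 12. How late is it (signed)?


Completion = 2 + 5 = 7
Lateness = C - d = 7 - 12
= -5


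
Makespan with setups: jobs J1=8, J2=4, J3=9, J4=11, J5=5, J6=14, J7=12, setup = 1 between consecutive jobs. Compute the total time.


Makespan = Σ processing + (n-1) × setup
= (8 + 4 + 9 + 11 + 5 + 14 + 12) + (7-1)×1
= 63 + 6
= 69 time units


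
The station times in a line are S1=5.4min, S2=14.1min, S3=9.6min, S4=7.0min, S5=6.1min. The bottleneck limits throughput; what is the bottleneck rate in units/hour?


Bottleneck = longest station time
Station times: [5.4, 14.1, 9.6, 7.0, 6.1]
Max = 14.1 min
Rate = 60 / 14.1
= 4.26 units/hour (bottleneck: 14.1min)


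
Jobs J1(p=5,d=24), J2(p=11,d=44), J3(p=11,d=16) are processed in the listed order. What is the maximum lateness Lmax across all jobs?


Lateness per job (L = C - d):
  J1: C=5, d=24, L=-19
  J2: C=16, d=44, L=-28
  J3: C=27, d=16, L=11
Lmax = max(-19, -28, 11)
= 11


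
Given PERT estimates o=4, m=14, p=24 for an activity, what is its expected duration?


te = (o + 4m + p) / 6
= (4 + 4×14 + 24) / 6
= (4 + 56 + 24) / 6
= 84 / 6
= 14.00


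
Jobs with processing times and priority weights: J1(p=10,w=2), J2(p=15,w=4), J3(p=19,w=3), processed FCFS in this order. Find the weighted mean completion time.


Completion times:
  J1: C=10, w×C=2×10=20
  J2: C=25, w×C=4×25=100
  J3: C=44, w×C=3×44=132
Sum w×C = 252
Sum w = 9
Weighted avg = 252/9
= 28.00


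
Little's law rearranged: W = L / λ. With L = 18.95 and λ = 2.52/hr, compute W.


Little's law: L = λW → W = L / λ
= 18.95 / 2.52
= 7.52 hours


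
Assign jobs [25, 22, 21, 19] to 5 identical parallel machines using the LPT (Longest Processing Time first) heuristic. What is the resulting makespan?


Jobs (LPT sorted): [25, 22, 21, 19]
Machines: 5
  J=25 → Machine 1 (load: 0+25=25)
  J=22 → Machine 2 (load: 0+22=22)
  J=21 → Machine 3 (load: 0+21=21)
  J=19 → Machine 4 (load: 0+19=19)
Machine loads: [25, 22, 21, 19, 0]
Makespan = max = 25 time units


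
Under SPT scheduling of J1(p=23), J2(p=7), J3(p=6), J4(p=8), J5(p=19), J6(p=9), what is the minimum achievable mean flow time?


SPT order: J3 → J2 → J4 → J6 → J5 → J1
Completion times:
  J3: C=6
  J2: C=13
  J4: C=21
  J6: C=30
  J5: C=49
  J1: C=72
Sum = 191, n = 6
Mean flow = 191/6
= 31.83


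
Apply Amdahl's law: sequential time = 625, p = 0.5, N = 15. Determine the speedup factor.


Amdahl's law: T_p = T × ((1-p) + p/N)
= 625 × ((1-0.5) + 0.5/15)
= 625 × (0.50 + 0.0333)
= 625 × 0.5333
= 333.33
Speedup = 625/333.33
= 1.88×


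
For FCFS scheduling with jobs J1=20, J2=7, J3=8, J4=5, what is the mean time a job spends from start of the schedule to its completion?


Completion times:
  J1: completes at 20
  J2: completes at 27
  J3: completes at 35
  J4: completes at 40
Sum = 122
Average = 122/4
= 30.50


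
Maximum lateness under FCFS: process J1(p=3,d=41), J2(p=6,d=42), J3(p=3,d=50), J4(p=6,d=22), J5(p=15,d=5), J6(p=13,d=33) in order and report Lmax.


Lateness per job (L = C - d):
  J1: C=3, d=41, L=-38
  J2: C=9, d=42, L=-33
  J3: C=12, d=50, L=-38
  J4: C=18, d=22, L=-4
  J5: C=33, d=5, L=28
  J6: C=46, d=33, L=13
Lmax = max(-38, -33, -38, -4, 28, 13)
= 28


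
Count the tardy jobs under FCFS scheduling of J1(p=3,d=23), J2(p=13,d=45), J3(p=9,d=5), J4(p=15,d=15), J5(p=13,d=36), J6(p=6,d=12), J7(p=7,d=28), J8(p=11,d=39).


Completion vs due date:
  J1: C=3, d=23 → on time
  J2: C=16, d=45 → on time
  J3: C=25, d=5 → TARDY
  J4: C=40, d=15 → TARDY
  J5: C=53, d=36 → TARDY
  J6: C=59, d=12 → TARDY
  J7: C=66, d=28 → TARDY
  J8: C=77, d=39 → TARDY
Tardy jobs: J3, J4, J5, J6, J7, J8
Count = 6


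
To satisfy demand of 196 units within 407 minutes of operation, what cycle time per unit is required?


Cycle time = available time / demand
= 407 / 196
= 2.08 min/unit


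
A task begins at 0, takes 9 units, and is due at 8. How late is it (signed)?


Completion = 0 + 9 = 9
Lateness = C - d = 9 - 8
= 1


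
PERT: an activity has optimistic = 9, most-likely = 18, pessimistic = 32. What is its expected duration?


te = (o + 4m + p) / 6
= (9 + 4×18 + 32) / 6
= (9 + 72 + 32) / 6
= 113 / 6
= 18.83


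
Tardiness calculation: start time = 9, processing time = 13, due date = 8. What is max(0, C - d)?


Completion = start + processing = 9 + 13 = 22
Tardiness = max(0, C - d) = max(0, 22 - 8)
= max(0, 14)
= 14


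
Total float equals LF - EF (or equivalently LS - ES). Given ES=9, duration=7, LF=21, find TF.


EF = ES + duration = 9 + 7 = 16
LS = LF - duration = 21 - 7 = 14
Total Float = LF - EF = 21 - 16
(or LS - ES = 14 - 9)
= 5


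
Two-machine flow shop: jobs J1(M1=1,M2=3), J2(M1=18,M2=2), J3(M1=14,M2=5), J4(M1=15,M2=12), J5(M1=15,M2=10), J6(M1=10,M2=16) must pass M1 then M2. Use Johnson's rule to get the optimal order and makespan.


Johnson's rule:
Group 1 (M1≤M2, sort by M1): ['J1', 'J6']
Group 2 (M1>M2, sort desc M2): ['J4', 'J5', 'J3', 'J2']
Sequence: J1 → J6 → J4 → J5 → J3 → J2
Makespan calculation:
  J1: M1 done=1, M2 done=4
  J6: M1 done=11, M2 done=27
  J4: M1 done=26, M2 done=39
  J5: M1 done=41, M2 done=51
  J3: M1 done=55, M2 done=60
  J2: M1 done=73, M2 done=75
= Sequence: J1 → J6 → J4 → J5 → J3 → J2, Makespan: 75


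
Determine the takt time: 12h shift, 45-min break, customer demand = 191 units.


Available = 12×60 - 45 = 675 min
Takt time = 675 / 191
= 3.53 min/unit


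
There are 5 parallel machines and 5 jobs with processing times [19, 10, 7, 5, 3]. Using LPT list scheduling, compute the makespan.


Jobs (LPT sorted): [19, 10, 7, 5, 3]
Machines: 5
  J=19 → Machine 1 (load: 0+19=19)
  J=10 → Machine 2 (load: 0+10=10)
  J=7 → Machine 3 (load: 0+7=7)
  J=5 → Machine 4 (load: 0+5=5)
  J=3 → Machine 5 (load: 0+3=3)
Machine loads: [19, 10, 7, 5, 3]
Makespan = max = 19 time units


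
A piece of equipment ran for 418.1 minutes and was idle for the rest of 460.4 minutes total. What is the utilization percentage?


Utilization = busy / total × 100
= 418.1 / 460.4 × 100
= 90.8%


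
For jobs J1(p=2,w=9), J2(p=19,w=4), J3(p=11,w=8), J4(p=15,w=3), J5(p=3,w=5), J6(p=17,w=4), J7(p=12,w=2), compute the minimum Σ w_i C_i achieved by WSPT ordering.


WSPT order (by p/w): J1 → J5 → J3 → J6 → J2 → J4 → J7
  J1: C=2, w·C=9×2=18
  J5: C=5, w·C=5×5=25
  J3: C=16, w·C=8×16=128
  J6: C=33, w·C=4×33=132
  J2: C=52, w·C=4×52=208
  J4: C=67, w·C=3×67=201
  J7: C=79, w·C=2×79=158
Σ w·C = 870
= 870


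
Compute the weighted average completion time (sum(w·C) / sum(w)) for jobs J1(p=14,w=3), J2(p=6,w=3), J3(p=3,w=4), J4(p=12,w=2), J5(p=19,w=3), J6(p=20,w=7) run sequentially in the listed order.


Completion times:
  J1: C=14, w×C=3×14=42
  J2: C=20, w×C=3×20=60
  J3: C=23, w×C=4×23=92
  J4: C=35, w×C=2×35=70
  J5: C=54, w×C=3×54=162
  J6: C=74, w×C=7×74=518
Sum w×C = 944
Sum w = 22
Weighted avg = 944/22
= 42.91


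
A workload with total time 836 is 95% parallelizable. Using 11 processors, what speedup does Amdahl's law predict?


Amdahl's law: T_p = T × ((1-p) + p/N)
= 836 × ((1-0.95) + 0.95/11)
= 836 × (0.05 + 0.0864)
= 836 × 0.1364
= 114.00
Speedup = 836/114.00
= 7.33×


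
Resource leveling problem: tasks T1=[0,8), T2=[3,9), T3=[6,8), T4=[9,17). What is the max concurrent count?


Check each time point for overlaps:
  t=6: 3 tasks active (T1, T2, T3)
Max concurrent = 3


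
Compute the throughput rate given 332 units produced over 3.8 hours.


Throughput = units / time
= 332 / 3.8
= 87.4 units/hour


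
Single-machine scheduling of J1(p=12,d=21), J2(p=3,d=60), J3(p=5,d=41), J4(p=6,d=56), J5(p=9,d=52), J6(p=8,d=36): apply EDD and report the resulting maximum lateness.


EDD order: J1 → J6 → J3 → J5 → J4 → J2
Completion and lateness:
  J1: C=12, d=21, L=12-21=-9
  J6: C=20, d=36, L=20-36=-16
  J3: C=25, d=41, L=25-41=-16
  J5: C=34, d=52, L=34-52=-18
  J4: C=40, d=56, L=40-56=-16
  J2: C=43, d=60, L=43-60=-17
Lmax = max(-9, -16, -16, -18, -16, -17)
= -9


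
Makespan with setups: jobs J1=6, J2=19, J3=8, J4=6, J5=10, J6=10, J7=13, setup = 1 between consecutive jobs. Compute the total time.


Makespan = Σ processing + (n-1) × setup
= (6 + 19 + 8 + 6 + 10 + 10 + 13) + (7-1)×1
= 72 + 6
= 78 time units


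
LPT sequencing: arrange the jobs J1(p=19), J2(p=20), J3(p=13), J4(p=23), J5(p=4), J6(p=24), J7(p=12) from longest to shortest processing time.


LPT: sort by longest processing time first
  J6: p=24
  J4: p=23
  J2: p=20
  J1: p=19
  J3: p=13
  J7: p=12
  J5: p=4
Order: J6 → J4 → J2 → J1 → J3 → J7 → J5


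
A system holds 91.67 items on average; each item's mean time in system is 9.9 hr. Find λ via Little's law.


Little's law: L = λW → λ = L / W
= 91.67 / 9.9
= 9.26 per hour


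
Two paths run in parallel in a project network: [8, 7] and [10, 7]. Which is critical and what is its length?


Path A: 8 + 7 = 15
Path B: 10 + 7 = 17
Critical path = longest = max(15, 17)
= 17 (Path B)


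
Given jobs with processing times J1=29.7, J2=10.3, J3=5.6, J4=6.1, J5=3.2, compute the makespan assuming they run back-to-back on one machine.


Sequential makespan: sum all processing times
= 29.7 + 10.3 + 5.6 + 6.1 + 3.2
= 54.9 time units


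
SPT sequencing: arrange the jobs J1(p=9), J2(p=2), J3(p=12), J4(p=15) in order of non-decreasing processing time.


SPT: sort by shortest processing time
  J2: p=2
  J1: p=9
  J3: p=12
  J4: p=15
Order: J2 → J1 → J3 → J4


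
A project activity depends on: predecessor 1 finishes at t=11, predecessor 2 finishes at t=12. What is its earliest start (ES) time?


ES = max of all predecessor completion times
Predecessors: [11, 12]
ES = max(11, 12)
= 12


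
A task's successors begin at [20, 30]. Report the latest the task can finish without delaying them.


LF = min of all successor start times
Successors start at: [20, 30]
LF = min(20, 30)
= 20


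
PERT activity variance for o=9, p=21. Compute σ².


σ² = ((p - o) / 6)² = (p - o)² / 36
= (21 - 9)² / 36
= 12² / 36
= 144 / 36
= 4.0000


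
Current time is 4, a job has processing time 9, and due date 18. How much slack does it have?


Slack = due - current_time - processing
= 18 - 4 - 9
= 5


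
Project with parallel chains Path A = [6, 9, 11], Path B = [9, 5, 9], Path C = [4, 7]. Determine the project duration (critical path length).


Path A: 6 + 9 + 11 = 26
Path B: 9 + 5 + 9 = 23
Path C: 4 + 7 = 11
Critical path = longest = max(26, 23, 11)
= 26 (Path A)


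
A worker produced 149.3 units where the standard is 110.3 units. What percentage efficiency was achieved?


Efficiency = (actual / standard) × 100
= (149.3 / 110.3) × 100
= 135.4%


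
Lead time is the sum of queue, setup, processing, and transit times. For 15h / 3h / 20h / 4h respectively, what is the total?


Lead time = queue + setup + processing + transit
= 15 + 3 + 20 + 4
= 42 hours


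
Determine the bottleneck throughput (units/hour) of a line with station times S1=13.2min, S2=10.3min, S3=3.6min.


Bottleneck = longest station time
Station times: [13.2, 10.3, 3.6]
Max = 13.2 min
Rate = 60 / 13.2
= 4.55 units/hour (bottleneck: 13.2min)


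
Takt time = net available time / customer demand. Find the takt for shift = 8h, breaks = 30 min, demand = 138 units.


Available = 8×60 - 30 = 450 min
Takt time = 450 / 138
= 3.26 min/unit


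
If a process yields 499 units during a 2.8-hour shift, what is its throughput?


Throughput = units / time
= 499 / 2.8
= 178.2 units/hour


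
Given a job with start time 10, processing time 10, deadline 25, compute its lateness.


Completion = 10 + 10 = 20
Lateness = C - d = 20 - 25
= -5


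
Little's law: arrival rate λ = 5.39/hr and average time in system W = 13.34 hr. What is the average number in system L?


Little's law: L = λ × W
= 5.39 × 13.34
= 71.90


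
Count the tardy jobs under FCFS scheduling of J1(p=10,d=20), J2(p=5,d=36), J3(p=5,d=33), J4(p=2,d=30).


Completion vs due date:
  J1: C=10, d=20 → on time
  J2: C=15, d=36 → on time
  J3: C=20, d=33 → on time
  J4: C=22, d=30 → on time
Tardy jobs: none
Count = 0


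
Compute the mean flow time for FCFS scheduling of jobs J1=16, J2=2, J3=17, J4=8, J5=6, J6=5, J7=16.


Completion times:
  J1: completes at 16
  J2: completes at 18
  J3: completes at 35
  J4: completes at 43
  J5: completes at 49
  J6: completes at 54
  J7: completes at 70
Sum = 285
Average = 285/7
= 40.71


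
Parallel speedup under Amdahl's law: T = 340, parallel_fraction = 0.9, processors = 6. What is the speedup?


Amdahl's law: T_p = T × ((1-p) + p/N)
= 340 × ((1-0.9) + 0.9/6)
= 340 × (0.10 + 0.1500)
= 340 × 0.2500
= 85.00
Speedup = 340/85.00
= 4.00×


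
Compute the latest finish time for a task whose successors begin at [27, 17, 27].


LF = min of all successor start times
Successors start at: [27, 17, 27]
LF = min(27, 17, 27)
= 17


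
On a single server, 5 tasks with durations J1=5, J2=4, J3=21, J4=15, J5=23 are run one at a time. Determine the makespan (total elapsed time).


Sequential makespan: sum all processing times
= 5 + 4 + 21 + 15 + 23
= 68 time units


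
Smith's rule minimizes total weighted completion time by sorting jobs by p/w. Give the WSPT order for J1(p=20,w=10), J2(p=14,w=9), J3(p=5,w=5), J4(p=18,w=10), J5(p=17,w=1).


WSPT (Smith's rule): sort by p/w ascending
  J3: p/w = 5/5 = 1.000
  J2: p/w = 14/9 = 1.556
  J4: p/w = 18/10 = 1.800
  J1: p/w = 20/10 = 2.000
  J5: p/w = 17/1 = 17.000
Order: J3 → J2 → J4 → J1 → J5


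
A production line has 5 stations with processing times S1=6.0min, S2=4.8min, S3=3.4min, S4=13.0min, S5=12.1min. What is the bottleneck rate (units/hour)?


Bottleneck = longest station time
Station times: [6.0, 4.8, 3.4, 13.0, 12.1]
Max = 13.0 min
Rate = 60 / 13.0
= 4.62 units/hour (bottleneck: 13.0min)


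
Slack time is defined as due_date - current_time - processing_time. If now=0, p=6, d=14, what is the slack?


Slack = due - current_time - processing
= 14 - 0 - 6
= 8


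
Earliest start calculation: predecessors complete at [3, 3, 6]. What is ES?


ES = max of all predecessor completion times
Predecessors: [3, 3, 6]
ES = max(3, 3, 6)
= 6


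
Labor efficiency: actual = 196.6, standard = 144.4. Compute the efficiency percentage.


Efficiency = (actual / standard) × 100
= (196.6 / 144.4) × 100
= 136.1%


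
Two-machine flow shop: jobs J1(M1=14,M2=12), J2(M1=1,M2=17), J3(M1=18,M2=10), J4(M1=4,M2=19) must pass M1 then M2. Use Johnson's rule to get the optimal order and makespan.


Johnson's rule:
Group 1 (M1≤M2, sort by M1): ['J2', 'J4']
Group 2 (M1>M2, sort desc M2): ['J1', 'J3']
Sequence: J2 → J4 → J1 → J3
Makespan calculation:
  J2: M1 done=1, M2 done=18
  J4: M1 done=5, M2 done=37
  J1: M1 done=19, M2 done=49
  J3: M1 done=37, M2 done=59
= Sequence: J2 → J4 → J1 → J3, Makespan: 59


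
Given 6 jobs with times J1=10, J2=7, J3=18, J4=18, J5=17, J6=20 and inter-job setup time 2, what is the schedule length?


Makespan = Σ processing + (n-1) × setup
= (10 + 7 + 18 + 18 + 17 + 20) + (6-1)×2
= 90 + 10
= 100 time units


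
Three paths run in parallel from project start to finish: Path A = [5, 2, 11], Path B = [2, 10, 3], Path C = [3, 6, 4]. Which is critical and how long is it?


Path A: 5 + 2 + 11 = 18
Path B: 2 + 10 + 3 = 15
Path C: 3 + 6 + 4 = 13
Critical path = longest = max(18, 15, 13)
= 18 (Path A)


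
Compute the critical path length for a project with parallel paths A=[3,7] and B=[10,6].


Path A: 3 + 7 = 10
Path B: 10 + 6 = 16
Critical path = longest = max(10, 16)
= 16 (Path B)


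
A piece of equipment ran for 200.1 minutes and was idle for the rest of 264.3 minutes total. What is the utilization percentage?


Utilization = busy / total × 100
= 200.1 / 264.3 × 100
= 75.7%


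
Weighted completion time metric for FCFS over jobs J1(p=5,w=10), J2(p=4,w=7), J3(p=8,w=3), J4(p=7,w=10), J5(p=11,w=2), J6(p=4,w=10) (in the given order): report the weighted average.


Completion times:
  J1: C=5, w×C=10×5=50
  J2: C=9, w×C=7×9=63
  J3: C=17, w×C=3×17=51
  J4: C=24, w×C=10×24=240
  J5: C=35, w×C=2×35=70
  J6: C=39, w×C=10×39=390
Sum w×C = 864
Sum w = 42
Weighted avg = 864/42
= 20.57


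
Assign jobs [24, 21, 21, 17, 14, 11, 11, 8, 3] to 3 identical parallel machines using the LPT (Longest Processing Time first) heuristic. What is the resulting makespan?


Jobs (LPT sorted): [24, 21, 21, 17, 14, 11, 11, 8, 3]
Machines: 3
  J=24 → Machine 1 (load: 0+24=24)
  J=21 → Machine 2 (load: 0+21=21)
  J=21 → Machine 3 (load: 0+21=21)
  J=17 → Machine 2 (load: 21+17=38)
  J=14 → Machine 3 (load: 21+14=35)
  J=11 → Machine 1 (load: 24+11=35)
  J=11 → Machine 1 (load: 35+11=46)
  J=8 → Machine 3 (load: 35+8=43)
  J=3 → Machine 2 (load: 38+3=41)
Machine loads: [46, 41, 43]
Makespan = max = 46 time units


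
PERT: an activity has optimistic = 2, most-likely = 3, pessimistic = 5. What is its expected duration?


te = (o + 4m + p) / 6
= (2 + 4×3 + 5) / 6
= (2 + 12 + 5) / 6
= 19 / 6
= 3.17


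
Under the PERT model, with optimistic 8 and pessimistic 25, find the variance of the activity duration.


σ² = ((p - o) / 6)² = (p - o)² / 36
= (25 - 8)² / 36
= 17² / 36
= 289 / 36
= 8.0278


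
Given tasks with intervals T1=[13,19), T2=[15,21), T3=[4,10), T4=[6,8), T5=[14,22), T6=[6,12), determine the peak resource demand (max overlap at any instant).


Check each time point for overlaps:
  t=6: 3 tasks active (T3, T4, T6)
Max concurrent = 3


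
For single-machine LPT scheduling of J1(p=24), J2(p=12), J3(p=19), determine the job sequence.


LPT: sort by longest processing time first
  J1: p=24
  J3: p=19
  J2: p=12
Order: J1 → J3 → J2


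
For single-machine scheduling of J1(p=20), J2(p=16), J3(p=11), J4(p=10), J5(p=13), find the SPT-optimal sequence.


SPT: sort by shortest processing time
  J4: p=10
  J3: p=11
  J5: p=13
  J2: p=16
  J1: p=20
Order: J4 → J3 → J5 → J2 → J1


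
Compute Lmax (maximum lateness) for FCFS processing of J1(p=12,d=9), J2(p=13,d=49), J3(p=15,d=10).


Lateness per job (L = C - d):
  J1: C=12, d=9, L=3
  J2: C=25, d=49, L=-24
  J3: C=40, d=10, L=30
Lmax = max(3, -24, 30)
= 30


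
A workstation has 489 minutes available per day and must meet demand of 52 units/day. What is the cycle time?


Cycle time = available time / demand
= 489 / 52
= 9.40 min/unit


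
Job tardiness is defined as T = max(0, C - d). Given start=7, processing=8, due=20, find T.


Completion = start + processing = 7 + 8 = 15
Tardiness = max(0, C - d) = max(0, 15 - 20)
= max(0, -5)
= 0


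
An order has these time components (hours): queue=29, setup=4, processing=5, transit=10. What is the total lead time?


Lead time = queue + setup + processing + transit
= 29 + 4 + 5 + 10
= 48 hours


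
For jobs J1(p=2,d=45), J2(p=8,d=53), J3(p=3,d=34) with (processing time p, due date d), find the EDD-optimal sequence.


EDD: sort by earliest due date
  J3: d=34, p=3
  J1: d=45, p=2
  J2: d=53, p=8
Order: J3 → J1 → J2


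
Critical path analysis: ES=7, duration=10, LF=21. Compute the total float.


EF = ES + duration = 7 + 10 = 17
LS = LF - duration = 21 - 10 = 11
Total Float = LF - EF = 21 - 17
(or LS - ES = 11 - 7)
= 4


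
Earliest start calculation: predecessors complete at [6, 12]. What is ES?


ES = max of all predecessor completion times
Predecessors: [6, 12]
ES = max(6, 12)
= 12


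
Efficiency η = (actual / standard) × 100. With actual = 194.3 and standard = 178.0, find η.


Efficiency = (actual / standard) × 100
= (194.3 / 178.0) × 100
= 109.2%


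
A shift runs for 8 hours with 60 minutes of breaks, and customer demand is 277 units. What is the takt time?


Available = 8×60 - 60 = 420 min
Takt time = 420 / 277
= 1.52 min/unit


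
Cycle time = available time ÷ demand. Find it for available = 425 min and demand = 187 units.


Cycle time = available time / demand
= 425 / 187
= 2.27 min/unit


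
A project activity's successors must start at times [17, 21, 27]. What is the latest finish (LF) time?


LF = min of all successor start times
Successors start at: [17, 21, 27]
LF = min(17, 21, 27)
= 17


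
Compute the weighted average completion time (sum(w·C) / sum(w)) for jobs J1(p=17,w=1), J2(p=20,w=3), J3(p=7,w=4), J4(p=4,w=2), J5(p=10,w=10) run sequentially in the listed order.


Completion times:
  J1: C=17, w×C=1×17=17
  J2: C=37, w×C=3×37=111
  J3: C=44, w×C=4×44=176
  J4: C=48, w×C=2×48=96
  J5: C=58, w×C=10×58=580
Sum w×C = 980
Sum w = 20
Weighted avg = 980/20
= 49.00


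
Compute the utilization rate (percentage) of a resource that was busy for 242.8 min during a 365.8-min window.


Utilization = busy / total × 100
= 242.8 / 365.8 × 100
= 66.4%


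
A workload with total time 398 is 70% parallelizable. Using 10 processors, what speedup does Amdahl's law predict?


Amdahl's law: T_p = T × ((1-p) + p/N)
= 398 × ((1-0.7) + 0.7/10)
= 398 × (0.30 + 0.0700)
= 398 × 0.3700
= 147.26
Speedup = 398/147.26
= 2.70×
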